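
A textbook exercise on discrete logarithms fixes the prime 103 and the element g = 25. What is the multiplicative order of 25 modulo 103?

By Lagrange's theorem, ord_103(25) divides φ(103) = 103 − 1 = 102 = 2 · 3 · 17.
Divisors of 102: 1, 2, 3, 6, 17, 34, 51, 102.
Compute 25^d (mod 103) for the divisors d until we hit 1:
25^1 ≡ 25 (mod 103)
25^2 ≡ 7 (mod 103)
25^3 ≡ 72 (mod 103)
25^6 ≡ 34 (mod 103)
25^17 ≡ 56 (mod 103)
25^34 ≡ 46 (mod 103)
25^51 ≡ 1 (mod 103) ✓
So ord_103(25) = 51.

51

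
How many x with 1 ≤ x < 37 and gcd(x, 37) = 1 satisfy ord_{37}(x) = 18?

6

φ(37) = 37 − 1 = 36 = 2^2 · 3^2.
Since (Z/37Z)^× is cyclic of order 36, the number of elements of order d is φ(d) when d | 36 and 0 otherwise.
18 = 2 · 3^2 divides 36, and φ(18) = 6.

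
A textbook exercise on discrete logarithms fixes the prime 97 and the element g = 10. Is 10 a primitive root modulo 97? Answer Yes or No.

Yes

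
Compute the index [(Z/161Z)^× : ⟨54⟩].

2

Since 54 ∈ (Z/161Z)^×, its order divides φ(161) = φ(7·23) = (7−1)·(23−1) = 6·22 = 132 = 2^2 · 3 · 11.
Divisors of 132: 1, 2, 3, 4, 6, 11, 12, 22, 33, 44, 66, 132.
Check 54^d mod 161 for each divisor in increasing order:
54^1 ≡ 54 (mod 161)
54^2 ≡ 18 (mod 161)
54^3 ≡ 6 (mod 161)
54^4 ≡ 2 (mod 161)
54^6 ≡ 36 (mod 161)
54^11 ≡ 24 (mod 161)
54^12 ≡ 8 (mod 161)
54^22 ≡ 93 (mod 161)
54^33 ≡ 139 (mod 161)
54^44 ≡ 116 (mod 161)
54^66 ≡ 1 (mod 161) ✓
So ord_161(54) = 66, hence |⟨54⟩| = 66.
Index = |(Z/161Z)^×| / |⟨54⟩| = 132 / 66 = 2.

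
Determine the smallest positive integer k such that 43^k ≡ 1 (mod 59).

58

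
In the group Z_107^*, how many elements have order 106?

52

φ(107) = 107 − 1 = 106 = 2 · 53.
(Z/107Z)^× is cyclic (|G| = 106); a cyclic group of order m has exactly φ(d) elements of each order d | m, and none otherwise.
106 = 2 · 53 divides 106, and φ(106) = 52.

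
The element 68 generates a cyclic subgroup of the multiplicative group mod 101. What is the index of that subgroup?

ord(68) | φ(101) = 101 − 1 = 100 = 2^2 · 5^2.
Divisors of 100: 1, 2, 4, 5, 10, 20, 25, 50, 100.
Evaluate successive powers at the divisors of 100:
68^1 ≡ 68 (mod 101)
68^2 ≡ 79 (mod 101)
68^4 ≡ 80 (mod 101)
68^5 ≡ 87 (mod 101)
68^10 ≡ 95 (mod 101)
68^20 ≡ 36 (mod 101)
68^25 ≡ 1 (mod 101) ✓
So ord_101(68) = 25, hence |⟨68⟩| = 25.
The index is φ(101) / ord(68) = 100 / 25 = 4.

4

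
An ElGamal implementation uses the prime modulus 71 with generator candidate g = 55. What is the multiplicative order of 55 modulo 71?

Since 55 ∈ (Z/71Z)^×, its order divides φ(71) = 71 − 1 = 70 = 2 · 5 · 7.
Divisors of 70: 1, 2, 5, 7, 10, 14, 35, 70.
Test each divisor d:
55^1 ≡ 55 (mod 71)
55^2 ≡ 43 (mod 71)
55^5 ≡ 23 (mod 71)
55^7 ≡ 66 (mod 71)
55^10 ≡ 32 (mod 71)
55^14 ≡ 25 (mod 71)
55^35 ≡ 70 (mod 71)
55^70 ≡ 1 (mod 71) ✓
So ord_71(55) = 70.

70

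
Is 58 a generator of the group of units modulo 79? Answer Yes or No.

φ(79) = 79 − 1 = 78 = 2 · 3 · 13.
It suffices to check that the order of 58 is not a proper divisor of 78: compute 58^(78/q) for q ∈ {2, 3, 13}.
58^39 ≡ 78 (mod 79)  [q = 2: ≢ 1 ✓]
58^26 ≡ 1 (mod 79)  [q = 3: ≡ 1 ✗]
58^6 ≡ 8 (mod 79)  [q = 13: ≢ 1 ✓]
58^26 ≡ 1 shows ord(58) | 26, strictly less than φ(79); not a primitive root.

No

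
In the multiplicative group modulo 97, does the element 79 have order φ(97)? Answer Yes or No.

φ(97) = 97 − 1 = 96 = 2^5 · 3.
79 is a primitive root mod 97 iff 79^(φ(97)/q) ≢ 1 for every prime q | φ(97), i.e. q ∈ {2, 3}.
79^48 ≡ 1 (mod 97)  [q = 2: ≡ 1 ✗]
79^32 ≡ 1 (mod 97)  [q = 3: ≡ 1 ✗]
The check at q = 2 fails, so 79 generates a proper subgroup.

No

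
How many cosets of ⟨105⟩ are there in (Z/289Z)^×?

1

ord(105) | φ(289) = φ(17^2) = 17·(17−1) = 272 = 2^4 · 17.
Divisors of 272: 1, 2, 4, 8, 16, 17, 34, 68, 136, 272.
Evaluate successive powers at the divisors of 272:
105^1 ≡ 105
105^2 ≡ 43
105^4 ≡ 115
105^8 ≡ 220
105^16 ≡ 137
105^17 ≡ 224
105^34 ≡ 179
105^68 ≡ 251
105^136 ≡ 288
105^272 ≡ 1
So ord_289(105) = 272, hence |⟨105⟩| = 272.
The index is φ(289) / ord(105) = 272 / 272 = 1.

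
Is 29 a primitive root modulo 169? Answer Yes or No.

φ(169) = φ(13^2) = 13·(13−1) = 156 = 2^2 · 3 · 13.
Test 29^(156/q) mod 169 for each prime factor q of 156:
29^78 ≡ 1 (mod 169)  [q = 2: ≡ 1 ✗]
29^52 ≡ 146 (mod 169)  [q = 3: ≢ 1 ✓]
29^12 ≡ 40 (mod 169)  [q = 13: ≢ 1 ✓]
The check at q = 2 fails, so 29 generates a proper subgroup.

No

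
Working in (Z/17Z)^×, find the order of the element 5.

16

By Lagrange's theorem, ord_17(5) divides φ(17) = 17 − 1 = 16 = 2^4.
Divisors of 16: 1, 2, 4, 8, 16.
Check 5^d mod 17 for each divisor in increasing order:
5^1 ≡ 5
5^2 ≡ 8
5^4 ≡ 13
5^8 ≡ 16
5^16 ≡ 1
Therefore the multiplicative order of 5 modulo 17 is 16.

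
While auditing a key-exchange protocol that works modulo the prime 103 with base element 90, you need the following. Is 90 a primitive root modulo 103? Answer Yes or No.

φ(103) = 103 − 1 = 102 = 2 · 3 · 17.
90 is a primitive root mod 103 iff 90^(φ(103)/q) ≢ 1 for every prime q | φ(103), i.e. q ∈ {2, 3, 17}.
90^51 ≡ 102 (mod 103)  [q = 2: ≢ 1 ✓]
90^34 ≡ 1 (mod 103)  [q = 3: ≡ 1 ✗]
90^6 ≡ 23 (mod 103)  [q = 17: ≢ 1 ✓]
Since 90^34 ≡ 1, the order of 90 divides 34 < 102, so 90 is not a primitive root.

No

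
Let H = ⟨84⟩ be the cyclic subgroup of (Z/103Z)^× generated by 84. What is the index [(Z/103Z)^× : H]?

The order of 84 must divide φ(103) = 103 − 1 = 102 = 2 · 3 · 17.
Divisors of 102: 1, 2, 3, 6, 17, 34, 51, 102.
Test each divisor d:
84^1 ≡ 84 (mod 103)
84^2 ≡ 52 (mod 103)
84^3 ≡ 42 (mod 103)
84^6 ≡ 13 (mod 103)
84^17 ≡ 47 (mod 103)
84^34 ≡ 46 (mod 103)
84^51 ≡ 102 (mod 103)
84^102 ≡ 1 (mod 103) ✓
The order of 84 is 102, so the subgroup it generates has 102 elements.
Index = |(Z/103Z)^×| / |⟨84⟩| = 102 / 102 = 1.

1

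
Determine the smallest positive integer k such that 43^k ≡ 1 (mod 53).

26

Since 43 ∈ (Z/53Z)^×, its order divides φ(53) = 53 − 1 = 52 = 2^2 · 13.
Divisors of 52: 1, 2, 4, 13, 26, 52.
Test each divisor d:
43^1 ≡ 43
43^2 ≡ 47
43^4 ≡ 36
43^13 ≡ 52
43^26 ≡ 1
The smallest such exponent is 26, so the order of 43 is 26.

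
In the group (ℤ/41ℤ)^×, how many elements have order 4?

2

φ(41) = 41 − 1 = 40 = 2^3 · 5.
Since (Z/41Z)^× is cyclic of order 40, the number of elements of order d is φ(d) when d | 40 and 0 otherwise.
4 = 2^2 divides 40, and φ(4) = 2.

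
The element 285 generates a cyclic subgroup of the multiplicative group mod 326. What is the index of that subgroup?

The order of 285 must divide φ(326) = φ(2)·φ(163) = 1·162 = 162 = 2 · 3^4.
Divisors of 162: 1, 2, 3, 6, 9, 18, 27, 54, 81, 162.
Evaluate successive powers at the divisors of 162:
285^1 ≡ 285 (mod 326)
285^2 ≡ 51 (mod 326)
285^3 ≡ 191 (mod 326)
285^6 ≡ 295 (mod 326)
285^9 ≡ 273 (mod 326)
285^18 ≡ 201 (mod 326)
285^27 ≡ 105 (mod 326)
285^54 ≡ 267 (mod 326)
285^81 ≡ 325 (mod 326)
285^162 ≡ 1 (mod 326) ✓
Thus |⟨285⟩| = ord(285) = 162.
Index = |(Z/326Z)^×| / |⟨285⟩| = 162 / 162 = 1.

1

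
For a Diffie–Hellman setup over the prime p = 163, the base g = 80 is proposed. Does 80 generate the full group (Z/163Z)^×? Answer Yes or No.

Yes

φ(163) = 163 − 1 = 162 = 2 · 3^4.
Test 80^(162/q) mod 163 for each prime factor q of 162:
80^81 ≡ 162 (mod 163)  [q = 2: ≢ 1 ✓]
80^54 ≡ 104 (mod 163)  [q = 3: ≢ 1 ✓]
All checks pass, so 80 has order 162 and is a primitive root modulo 163.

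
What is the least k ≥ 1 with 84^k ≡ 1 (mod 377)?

Since 84 ∈ (Z/377Z)^×, its order divides φ(377) = φ(13·29) = (13−1)·(29−1) = 12·28 = 336 = 2^4 · 3 · 7.
Divisors of 336: 1, 2, 3, 4, 6, 7, 8, 12, 14, 16, 21, 24, 28, 42, 48, 56, 84, 112, 168, 336.
Check 84^d mod 377 for each divisor in increasing order:
84^1 ≡ 84 (mod 377)
84^2 ≡ 270 (mod 377)
84^3 ≡ 60 (mod 377)
84^4 ≡ 139 (mod 377)
84^6 ≡ 207 (mod 377)
84^7 ≡ 46 (mod 377)
84^8 ≡ 94 (mod 377)
84^12 ≡ 248 (mod 377)
84^14 ≡ 231 (mod 377)
84^16 ≡ 165 (mod 377)
84^21 ≡ 70 (mod 377)
84^24 ≡ 53 (mod 377)
84^28 ≡ 204 (mod 377)
84^42 ≡ 376 (mod 377)
84^48 ≡ 170 (mod 377)
84^56 ≡ 146 (mod 377)
84^84 ≡ 1 (mod 377) ✓
So ord_377(84) = 84.

84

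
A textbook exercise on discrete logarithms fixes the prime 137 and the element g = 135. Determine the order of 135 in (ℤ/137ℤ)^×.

ord(135) | φ(137) = 137 − 1 = 136 = 2^3 · 17.
Divisors of 136: 1, 2, 4, 8, 17, 34, 68, 136.
Check 135^d mod 137 for each divisor in increasing order:
135^1 ≡ 135 (mod 137)
135^2 ≡ 4 (mod 137)
135^4 ≡ 16 (mod 137)
135^8 ≡ 119 (mod 137)
135^17 ≡ 37 (mod 137)
135^34 ≡ 136 (mod 137)
135^68 ≡ 1 (mod 137) ✓
The smallest such exponent is 68, so the order of 135 is 68.

68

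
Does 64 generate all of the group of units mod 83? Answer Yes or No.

No

φ(83) = 83 − 1 = 82 = 2 · 41.
An element g generates (Z/83Z)^× iff g^(82/q) ≢ 1 (mod 83) for each prime q ∈ {2, 41}.
64^41 ≡ 1 (mod 83)  [q = 2: ≡ 1 ✗]
64^2 ≡ 29 (mod 83)  [q = 41: ≢ 1 ✓]
The check at q = 2 fails, so 64 generates a proper subgroup.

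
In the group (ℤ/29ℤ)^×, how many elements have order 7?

φ(29) = 29 − 1 = 28 = 2^2 · 7.
(Z/29Z)^× is cyclic (|G| = 28); a cyclic group of order m has exactly φ(d) elements of each order d | m, and none otherwise.
7 | 28, and φ(7) = 7 − 1 = 6.

6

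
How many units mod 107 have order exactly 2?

1

φ(107) = 107 − 1 = 106 = 2 · 53.
In a cyclic group of order 106, there are φ(d) elements of order d for each divisor d of 106, and zero for non-divisors.
2 | 106, and φ(2) = 2 − 1 = 1.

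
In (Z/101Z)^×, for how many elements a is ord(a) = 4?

φ(101) = 101 − 1 = 100 = 2^2 · 5^2.
(Z/101Z)^× is cyclic (|G| = 100); a cyclic group of order m has exactly φ(d) elements of each order d | m, and none otherwise.
4 = 2^2 divides 100, and φ(4) = 2.

2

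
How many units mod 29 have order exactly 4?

2

φ(29) = 29 − 1 = 28 = 2^2 · 7.
In a cyclic group of order 28, there are φ(d) elements of order d for each divisor d of 28, and zero for non-divisors.
4 = 2^2 divides 28, and φ(4) = 2.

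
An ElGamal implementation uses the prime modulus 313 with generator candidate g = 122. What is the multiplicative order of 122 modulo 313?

Since 122 ∈ (Z/313Z)^×, its order divides φ(313) = 313 − 1 = 312 = 2^3 · 3 · 13.
Divisors of 312: 1, 2, 3, 4, 6, 8, 12, 13, 24, 26, 39, 52, 78, 104, 156, 312.
Check 122^d mod 313 for each divisor in increasing order:
122^1 ≡ 122 (mod 313)
122^2 ≡ 173 (mod 313)
122^3 ≡ 135 (mod 313)
122^4 ≡ 194 (mod 313)
122^6 ≡ 71 (mod 313)
122^8 ≡ 76 (mod 313)
122^12 ≡ 33 (mod 313)
122^13 ≡ 270 (mod 313)
122^24 ≡ 150 (mod 313)
122^26 ≡ 284 (mod 313)
122^39 ≡ 308 (mod 313)
122^52 ≡ 215 (mod 313)
122^78 ≡ 25 (mod 313)
122^104 ≡ 214 (mod 313)
122^156 ≡ 312 (mod 313)
122^312 ≡ 1 (mod 313) ✓
Therefore the multiplicative order of 122 modulo 313 is 312.

312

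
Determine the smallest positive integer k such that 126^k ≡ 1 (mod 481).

36

The order of 126 must divide φ(481) = φ(13·37) = (13−1)·(37−1) = 12·36 = 432 = 2^4 · 3^3.
Divisors of 432: 1, 2, 3, 4, 6, 8, 9, 12, 16, 18, 24, 27, 36, 48, 54, 72, 108, 144, 216, 432.
Compute 126^d (mod 481) for the divisors d until we hit 1:
126^1 ≡ 126
126^2 ≡ 3
126^3 ≡ 378
126^4 ≡ 9
126^6 ≡ 27
126^8 ≡ 81
126^9 ≡ 105
126^12 ≡ 248
126^16 ≡ 308
126^18 ≡ 443
126^24 ≡ 417
126^27 ≡ 339
126^36 ≡ 1
Therefore the multiplicative order of 126 modulo 481 is 36.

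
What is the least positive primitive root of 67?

2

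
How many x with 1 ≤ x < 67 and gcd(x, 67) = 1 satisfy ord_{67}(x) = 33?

20

φ(67) = 67 − 1 = 66 = 2 · 3 · 11.
Since (Z/67Z)^× is cyclic of order 66, the number of elements of order d is φ(d) when d | 66 and 0 otherwise.
33 = 3 · 11 divides 66, and φ(33) = 20.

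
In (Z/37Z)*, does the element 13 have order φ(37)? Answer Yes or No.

Yes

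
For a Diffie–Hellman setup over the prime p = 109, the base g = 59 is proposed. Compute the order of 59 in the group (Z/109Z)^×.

The order of 59 must divide φ(109) = 109 − 1 = 108 = 2^2 · 3^3.
Divisors of 108: 1, 2, 3, 4, 6, 9, 12, 18, 27, 36, 54, 108.
Compute 59^d (mod 109) for the divisors d until we hit 1:
59^1 ≡ 59 (mod 109)
59^2 ≡ 102 (mod 109)
59^3 ≡ 23 (mod 109)
59^4 ≡ 49 (mod 109)
59^6 ≡ 93 (mod 109)
59^9 ≡ 68 (mod 109)
59^12 ≡ 38 (mod 109)
59^18 ≡ 46 (mod 109)
59^27 ≡ 76 (mod 109)
59^36 ≡ 45 (mod 109)
59^54 ≡ 108 (mod 109)
59^108 ≡ 1 (mod 109) ✓
So ord_109(59) = 108.

108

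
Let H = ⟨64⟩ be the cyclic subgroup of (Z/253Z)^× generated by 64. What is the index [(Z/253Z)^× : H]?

4

By Lagrange's theorem, ord_253(64) divides φ(253) = φ(11·23) = (11−1)·(23−1) = 10·22 = 220 = 2^2 · 5 · 11.
Divisors of 220: 1, 2, 4, 5, 10, 11, 20, 22, 44, 55, 110, 220.
Test each divisor d:
64^1 ≡ 64
64^2 ≡ 48
64^4 ≡ 27
64^5 ≡ 210
64^10 ≡ 78
64^11 ≡ 185
64^20 ≡ 12
64^22 ≡ 70
64^44 ≡ 93
64^55 ≡ 1
Thus |⟨64⟩| = ord(64) = 55.
[(Z/253Z)^× : ⟨64⟩] = 220/55 = 4.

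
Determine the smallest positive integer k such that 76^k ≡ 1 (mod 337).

112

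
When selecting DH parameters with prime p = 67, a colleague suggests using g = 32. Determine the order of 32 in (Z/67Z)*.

66

The order of 32 must divide φ(67) = 67 − 1 = 66 = 2 · 3 · 11.
Divisors of 66: 1, 2, 3, 6, 11, 22, 33, 66.
Evaluate successive powers at the divisors of 66:
32^1 ≡ 32 (mod 67)
32^2 ≡ 19 (mod 67)
32^3 ≡ 5 (mod 67)
32^6 ≡ 25 (mod 67)
32^11 ≡ 30 (mod 67)
32^22 ≡ 29 (mod 67)
32^33 ≡ 66 (mod 67)
32^66 ≡ 1 (mod 67) ✓
Hence ord(32) = 66.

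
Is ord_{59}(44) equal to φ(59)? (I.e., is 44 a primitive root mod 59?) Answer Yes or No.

Yes

φ(59) = 59 − 1 = 58 = 2 · 29.
An element g generates (Z/59Z)^× iff g^(58/q) ≢ 1 (mod 59) for each prime q ∈ {2, 29}.
44^29 ≡ 58 (mod 59)  [q = 2: ≢ 1 ✓]
44^2 ≡ 48 (mod 59)  [q = 29: ≢ 1 ✓]
None equal 1, so ord_59(44) = 58: 44 is a primitive root.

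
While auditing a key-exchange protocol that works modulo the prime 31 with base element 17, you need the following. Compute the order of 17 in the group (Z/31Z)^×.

30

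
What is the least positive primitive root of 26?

7

φ(26) = φ(2)·φ(13) = 1·12 = 12 = 2^2 · 3.
Test candidates g = 2, 3, … against the prime factors q ∈ {2, 3} of φ(26): g is a generator iff g^(12/q) ≢ 1 for every such q.
g = 2: gcd(2, 26) = 2 > 1, not a unit — skip.
g = 3: 3^6 ≡ 1 — hits 1, so not a primitive root.
g = 4: gcd(4, 26) = 2 > 1, not a unit — skip.
g = 5: 5^6 ≡ 25; 5^4 ≡ 1 — hits 1, so not a primitive root.
g = 6: gcd(6, 26) = 2 > 1, not a unit — skip.
g = 7: 7^6 ≡ 25; 7^4 ≡ 9 — none is 1, so 7 is a primitive root.
Hence the least primitive root of 26 is 7.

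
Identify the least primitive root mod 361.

φ(361) = φ(19^2) = 19·(19−1) = 342 = 2 · 3^2 · 19.
Test candidates g = 2, 3, … against the prime factors q ∈ {2, 3, 19} of φ(361): g is a generator iff g^(342/q) ≢ 1 for every such q.
g = 2: 2^171 ≡ 360; 2^114 ≡ 292; 2^18 ≡ 58 — none is 1, so 2 is a primitive root.
So 2 is the smallest generator of (Z/361Z)^×.

2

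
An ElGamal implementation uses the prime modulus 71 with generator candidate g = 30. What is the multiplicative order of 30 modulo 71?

ord(30) | φ(71) = 71 − 1 = 70 = 2 · 5 · 7.
Divisors of 70: 1, 2, 5, 7, 10, 14, 35, 70.
Evaluate successive powers at the divisors of 70:
30^1 ≡ 30 (mod 71)
30^2 ≡ 48 (mod 71)
30^5 ≡ 37 (mod 71)
30^7 ≡ 1 (mod 71) ✓
Therefore the multiplicative order of 30 modulo 71 is 7.

7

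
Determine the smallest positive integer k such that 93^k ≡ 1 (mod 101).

The order of 93 must divide φ(101) = 101 − 1 = 100 = 2^2 · 5^2.
Divisors of 100: 1, 2, 4, 5, 10, 20, 25, 50, 100.
Test each divisor d:
93^1 ≡ 93
93^2 ≡ 64
93^4 ≡ 56
93^5 ≡ 57
93^10 ≡ 17
93^20 ≡ 87
93^25 ≡ 10
93^50 ≡ 100
93^100 ≡ 1
Therefore the multiplicative order of 93 modulo 101 is 100.

100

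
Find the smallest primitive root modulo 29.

φ(29) = 29 − 1 = 28 = 2^2 · 7.
Test candidates g = 2, 3, … against the prime factors q ∈ {2, 7} of φ(29): g is a generator iff g^(28/q) ≢ 1 for every such q.
g = 2: 2^14 ≡ 28; 2^4 ≡ 16 — none is 1, so 2 is a primitive root.
Hence the least primitive root of 29 is 2.

2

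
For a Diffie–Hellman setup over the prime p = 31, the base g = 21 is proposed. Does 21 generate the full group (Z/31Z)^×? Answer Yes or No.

φ(31) = 31 − 1 = 30 = 2 · 3 · 5.
It suffices to check that the order of 21 is not a proper divisor of 30: compute 21^(30/q) for q ∈ {2, 3, 5}.
21^15 ≡ 30 (mod 31)  [q = 2: ≢ 1 ✓]
21^10 ≡ 5 (mod 31)  [q = 3: ≢ 1 ✓]
21^6 ≡ 2 (mod 31)  [q = 5: ≢ 1 ✓]
None equal 1, so ord_31(21) = 30: 21 is a primitive root.

Yes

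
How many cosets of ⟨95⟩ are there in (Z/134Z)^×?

ord(95) | φ(134) = φ(2)·φ(67) = 1·66 = 66 = 2 · 3 · 11.
Divisors of 66: 1, 2, 3, 6, 11, 22, 33, 66.
Evaluate successive powers at the divisors of 66:
95^1 ≡ 95 (mod 134)
95^2 ≡ 47 (mod 134)
95^3 ≡ 43 (mod 134)
95^6 ≡ 107 (mod 134)
95^11 ≡ 105 (mod 134)
95^22 ≡ 37 (mod 134)
95^33 ≡ 133 (mod 134)
95^66 ≡ 1 (mod 134) ✓
The order of 95 is 66, so the subgroup it generates has 66 elements.
Index = |(Z/134Z)^×| / |⟨95⟩| = 66 / 66 = 1.

1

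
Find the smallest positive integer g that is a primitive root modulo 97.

5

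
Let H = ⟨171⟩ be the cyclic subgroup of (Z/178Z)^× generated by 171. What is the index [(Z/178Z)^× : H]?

The order of 171 must divide φ(178) = φ(2)·φ(89) = 1·88 = 88 = 2^3 · 11.
Divisors of 88: 1, 2, 4, 8, 11, 22, 44, 88.
Test each divisor d:
171^1 ≡ 171 (mod 178)
171^2 ≡ 49 (mod 178)
171^4 ≡ 87 (mod 178)
171^8 ≡ 93 (mod 178)
171^11 ≡ 141 (mod 178)
171^22 ≡ 123 (mod 178)
171^44 ≡ 177 (mod 178)
171^88 ≡ 1 (mod 178) ✓
So ord_178(171) = 88, hence |⟨171⟩| = 88.
[(Z/178Z)^× : ⟨171⟩] = 88/88 = 1.

1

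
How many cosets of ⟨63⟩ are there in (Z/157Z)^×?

ord(63) | φ(157) = 157 − 1 = 156 = 2^2 · 3 · 13.
Divisors of 156: 1, 2, 3, 4, 6, 12, 13, 26, 39, 52, 78, 156.
Evaluate successive powers at the divisors of 156:
63^1 ≡ 63
63^2 ≡ 44
63^3 ≡ 103
63^4 ≡ 52
63^6 ≡ 90
63^12 ≡ 93
63^13 ≡ 50
63^26 ≡ 145
63^39 ≡ 28
63^52 ≡ 144
63^78 ≡ 156
63^156 ≡ 1
So ord_157(63) = 156, hence |⟨63⟩| = 156.
Index = |(Z/157Z)^×| / |⟨63⟩| = 156 / 156 = 1.

1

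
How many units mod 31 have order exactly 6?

2

φ(31) = 31 − 1 = 30 = 2 · 3 · 5.
In a cyclic group of order 30, there are φ(d) elements of order d for each divisor d of 30, and zero for non-divisors.
6 = 2 · 3 divides 30, and φ(6) = 2.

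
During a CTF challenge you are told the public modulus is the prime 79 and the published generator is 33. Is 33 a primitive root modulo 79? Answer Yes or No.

φ(79) = 79 − 1 = 78 = 2 · 3 · 13.
It suffices to check that the order of 33 is not a proper divisor of 78: compute 33^(78/q) for q ∈ {2, 3, 13}.
33^39 ≡ 78 (mod 79)  [q = 2: ≢ 1 ✓]
33^26 ≡ 1 (mod 79)  [q = 3: ≡ 1 ✗]
33^6 ≡ 64 (mod 79)  [q = 13: ≢ 1 ✓]
Since 33^26 ≡ 1, the order of 33 divides 26 < 78, so 33 is not a primitive root.

No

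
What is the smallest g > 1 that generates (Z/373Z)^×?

2

φ(373) = 373 − 1 = 372 = 2^2 · 3 · 31.
g is a primitive root iff g^(372/q) ≢ 1 (mod 373) for each prime q ∈ {2, 3, 31}.
g = 2: 2^186 ≡ 372; 2^124 ≡ 284; 2^12 ≡ 366 — none is 1, so 2 is a primitive root.
So 2 is the smallest generator of (Z/373Z)^×.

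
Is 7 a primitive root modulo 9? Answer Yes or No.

No

φ(9) = φ(3^2) = 3·(3−1) = 6 = 2 · 3.
It suffices to check that the order of 7 is not a proper divisor of 6: compute 7^(6/q) for q ∈ {2, 3}.
7^3 ≡ 1 (mod 9)  [q = 2: ≡ 1 ✗]
7^2 ≡ 4 (mod 9)  [q = 3: ≢ 1 ✓]
Since 7^3 ≡ 1, the order of 7 divides 3 < 6, so 7 is not a primitive root.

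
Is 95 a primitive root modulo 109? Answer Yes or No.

φ(109) = 109 − 1 = 108 = 2^2 · 3^3.
Test 95^(108/q) mod 109 for each prime factor q of 108:
95^54 ≡ 108 (mod 109)  [q = 2: ≢ 1 ✓]
95^36 ≡ 63 (mod 109)  [q = 3: ≢ 1 ✓]
All checks pass, so 95 has order 108 and is a primitive root modulo 109.

Yes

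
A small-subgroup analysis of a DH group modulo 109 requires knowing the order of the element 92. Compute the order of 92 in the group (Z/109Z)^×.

Since 92 ∈ (Z/109Z)^×, its order divides φ(109) = 109 − 1 = 108 = 2^2 · 3^3.
Divisors of 108: 1, 2, 3, 4, 6, 9, 12, 18, 27, 36, 54, 108.
Compute 92^d (mod 109) for the divisors d until we hit 1:
92^1 ≡ 92 (mod 109)
92^2 ≡ 71 (mod 109)
92^3 ≡ 101 (mod 109)
92^4 ≡ 27 (mod 109)
92^6 ≡ 64 (mod 109)
92^9 ≡ 33 (mod 109)
92^12 ≡ 63 (mod 109)
92^18 ≡ 108 (mod 109)
92^27 ≡ 76 (mod 109)
92^36 ≡ 1 (mod 109) ✓
Therefore the multiplicative order of 92 modulo 109 is 36.

36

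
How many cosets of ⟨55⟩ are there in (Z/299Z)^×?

8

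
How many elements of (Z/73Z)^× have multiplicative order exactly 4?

2

φ(73) = 73 − 1 = 72 = 2^3 · 3^2.
Since (Z/73Z)^× is cyclic of order 72, the number of elements of order d is φ(d) when d | 72 and 0 otherwise.
4 = 2^2 divides 72, and φ(4) = 2.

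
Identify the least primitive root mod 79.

3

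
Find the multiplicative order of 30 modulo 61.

60

The order of 30 must divide φ(61) = 61 − 1 = 60 = 2^2 · 3 · 5.
Divisors of 60: 1, 2, 3, 4, 5, 6, 10, 12, 15, 20, 30, 60.
Evaluate successive powers at the divisors of 60:
30^1 ≡ 30 (mod 61)
30^2 ≡ 46 (mod 61)
30^3 ≡ 38 (mod 61)
30^4 ≡ 42 (mod 61)
30^5 ≡ 40 (mod 61)
30^6 ≡ 41 (mod 61)
30^10 ≡ 14 (mod 61)
30^12 ≡ 34 (mod 61)
30^15 ≡ 11 (mod 61)
30^20 ≡ 13 (mod 61)
30^30 ≡ 60 (mod 61)
30^60 ≡ 1 (mod 61) ✓
So ord_61(30) = 60.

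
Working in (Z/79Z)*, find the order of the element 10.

13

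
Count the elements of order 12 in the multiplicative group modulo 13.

φ(13) = 13 − 1 = 12 = 2^2 · 3.
(Z/13Z)^× is cyclic (|G| = 12); a cyclic group of order m has exactly φ(d) elements of each order d | m, and none otherwise.
12 = 2^2 · 3 divides 12, and φ(12) = 4.

4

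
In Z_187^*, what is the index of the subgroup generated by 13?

8

Since 13 ∈ (Z/187Z)^×, its order divides φ(187) = φ(11·17) = (11−1)·(17−1) = 10·16 = 160 = 2^5 · 5.
Divisors of 160: 1, 2, 4, 5, 8, 10, 16, 20, 32, 40, 80, 160.
Test each divisor d:
13^1 ≡ 13 (mod 187)
13^2 ≡ 169 (mod 187)
13^4 ≡ 137 (mod 187)
13^5 ≡ 98 (mod 187)
13^8 ≡ 69 (mod 187)
13^10 ≡ 67 (mod 187)
13^16 ≡ 86 (mod 187)
13^20 ≡ 1 (mod 187) ✓
So ord_187(13) = 20, hence |⟨13⟩| = 20.
The index is φ(187) / ord(13) = 160 / 20 = 8.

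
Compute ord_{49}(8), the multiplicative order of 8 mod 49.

7

Since 8 ∈ (Z/49Z)^×, its order divides φ(49) = φ(7^2) = 7·(7−1) = 42 = 2 · 3 · 7.
Divisors of 42: 1, 2, 3, 6, 7, 14, 21, 42.
Evaluate successive powers at the divisors of 42:
8^1 ≡ 8 (mod 49)
8^2 ≡ 15 (mod 49)
8^3 ≡ 22 (mod 49)
8^6 ≡ 43 (mod 49)
8^7 ≡ 1 (mod 49) ✓
Therefore the multiplicative order of 8 modulo 49 is 7.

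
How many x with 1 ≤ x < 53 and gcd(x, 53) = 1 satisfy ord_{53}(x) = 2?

φ(53) = 53 − 1 = 52 = 2^2 · 13.
In a cyclic group of order 52, there are φ(d) elements of order d for each divisor d of 52, and zero for non-divisors.
2 | 52, and φ(2) = 2 − 1 = 1.

1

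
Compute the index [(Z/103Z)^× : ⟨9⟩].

6

ord(9) | φ(103) = 103 − 1 = 102 = 2 · 3 · 17.
Divisors of 102: 1, 2, 3, 6, 17, 34, 51, 102.
Evaluate successive powers at the divisors of 102:
9^1 ≡ 9 (mod 103)
9^2 ≡ 81 (mod 103)
9^3 ≡ 8 (mod 103)
9^6 ≡ 64 (mod 103)
9^17 ≡ 1 (mod 103) ✓
So ord_103(9) = 17, hence |⟨9⟩| = 17.
Index = |(Z/103Z)^×| / |⟨9⟩| = 102 / 17 = 6.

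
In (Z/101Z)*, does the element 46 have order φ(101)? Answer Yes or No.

φ(101) = 101 − 1 = 100 = 2^2 · 5^2.
An element g generates (Z/101Z)^× iff g^(100/q) ≢ 1 (mod 101) for each prime q ∈ {2, 5}.
46^50 ≡ 100 (mod 101)  [q = 2: ≢ 1 ✓]
46^20 ≡ 36 (mod 101)  [q = 5: ≢ 1 ✓]
Every test exponent gives a nontrivial residue, hence 46 generates the full group.

Yes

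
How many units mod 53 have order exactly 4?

2

φ(53) = 53 − 1 = 52 = 2^2 · 13.
In a cyclic group of order 52, there are φ(d) elements of order d for each divisor d of 52, and zero for non-divisors.
4 = 2^2 divides 52, and φ(4) = 2.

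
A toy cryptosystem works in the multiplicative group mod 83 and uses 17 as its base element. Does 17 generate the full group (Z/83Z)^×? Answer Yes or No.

No

φ(83) = 83 − 1 = 82 = 2 · 41.
An element g generates (Z/83Z)^× iff g^(82/q) ≢ 1 (mod 83) for each prime q ∈ {2, 41}.
17^41 ≡ 1 (mod 83)  [q = 2: ≡ 1 ✗]
17^2 ≡ 40 (mod 83)  [q = 41: ≢ 1 ✓]
Since 17^41 ≡ 1, the order of 17 divides 41 < 82, so 17 is not a primitive root.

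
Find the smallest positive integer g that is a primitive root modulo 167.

5

φ(167) = 167 − 1 = 166 = 2 · 83.
Test candidates g = 2, 3, … against the prime factors q ∈ {2, 83} of φ(167): g is a generator iff g^(166/q) ≢ 1 for every such q.
g = 2: 2^83 ≡ 1 — hits 1, so not a primitive root.
g = 3: 3^83 ≡ 1 — hits 1, so not a primitive root.
g = 4: 4^83 ≡ 1 — hits 1, so not a primitive root.
g = 5: 5^83 ≡ 166; 5^2 ≡ 25 — none is 1, so 5 is a primitive root.
The smallest primitive root modulo 167 is 5.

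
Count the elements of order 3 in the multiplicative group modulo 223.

2

φ(223) = 223 − 1 = 222 = 2 · 3 · 37.
(Z/223Z)^× is cyclic (|G| = 222); a cyclic group of order m has exactly φ(d) elements of each order d | m, and none otherwise.
3 | 222, and φ(3) = 3 − 1 = 2.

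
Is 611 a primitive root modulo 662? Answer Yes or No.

φ(662) = φ(2)·φ(331) = 1·330 = 330 = 2 · 3 · 5 · 11.
An element g generates (Z/662Z)^× iff g^(330/q) ≢ 1 (mod 662) for each prime q ∈ {2, 3, 5, 11}.
611^165 ≡ 1 (mod 662)  [q = 2: ≡ 1 ✗]
611^110 ≡ 31 (mod 662)  [q = 3: ≢ 1 ✓]
611^66 ≡ 1 (mod 662)  [q = 5: ≡ 1 ✗]
611^30 ≡ 451 (mod 662)  [q = 11: ≢ 1 ✓]
Since 611^165 ≡ 1, the order of 611 divides 165 < 330, so 611 is not a primitive root.

No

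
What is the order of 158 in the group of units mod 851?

By Lagrange's theorem, ord_851(158) divides φ(851) = φ(23·37) = (23−1)·(37−1) = 22·36 = 792 = 2^3 · 3^2 · 11.
Divisors of 792: 1, 2, 3, 4, 6, 8, 9, 11, 12, 18, 22, 24, 33, 36, 44, 66, 72, 88, 99, 132, 198, 264, 396, 792.
Evaluate successive powers at the divisors of 792:
158^1 ≡ 158 (mod 851)
158^2 ≡ 285 (mod 851)
158^3 ≡ 778 (mod 851)
158^4 ≡ 380 (mod 851)
158^6 ≡ 223 (mod 851)
158^8 ≡ 581 (mod 851)
158^9 ≡ 741 (mod 851)
158^11 ≡ 137 (mod 851)
158^12 ≡ 371 (mod 851)
158^18 ≡ 186 (mod 851)
158^22 ≡ 47 (mod 851)
158^24 ≡ 630 (mod 851)
158^33 ≡ 482 (mod 851)
158^36 ≡ 556 (mod 851)
158^44 ≡ 507 (mod 851)
158^66 ≡ 1 (mod 851) ✓
So ord_851(158) = 66.

66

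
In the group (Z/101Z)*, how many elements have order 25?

20

φ(101) = 101 − 1 = 100 = 2^2 · 5^2.
Since (Z/101Z)^× is cyclic of order 100, the number of elements of order d is φ(d) when d | 100 and 0 otherwise.
25 = 5^2 divides 100, and φ(25) = 20.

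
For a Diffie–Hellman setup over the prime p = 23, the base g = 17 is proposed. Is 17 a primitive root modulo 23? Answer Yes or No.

φ(23) = 23 − 1 = 22 = 2 · 11.
Test 17^(22/q) mod 23 for each prime factor q of 22:
17^11 ≡ 22 (mod 23)  [q = 2: ≢ 1 ✓]
17^2 ≡ 13 (mod 23)  [q = 11: ≢ 1 ✓]
Every test exponent gives a nontrivial residue, hence 17 generates the full group.

Yes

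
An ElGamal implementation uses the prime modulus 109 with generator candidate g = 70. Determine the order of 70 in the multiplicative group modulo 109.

108

The order of 70 must divide φ(109) = 109 − 1 = 108 = 2^2 · 3^3.
Divisors of 108: 1, 2, 3, 4, 6, 9, 12, 18, 27, 36, 54, 108.
Evaluate successive powers at the divisors of 108:
70^1 ≡ 70 (mod 109)
70^2 ≡ 104 (mod 109)
70^3 ≡ 86 (mod 109)
70^4 ≡ 25 (mod 109)
70^6 ≡ 93 (mod 109)
70^9 ≡ 41 (mod 109)
70^12 ≡ 38 (mod 109)
70^18 ≡ 46 (mod 109)
70^27 ≡ 33 (mod 109)
70^36 ≡ 45 (mod 109)
70^54 ≡ 108 (mod 109)
70^108 ≡ 1 (mod 109) ✓
Hence ord(70) = 108.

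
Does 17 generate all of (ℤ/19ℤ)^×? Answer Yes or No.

φ(19) = 19 − 1 = 18 = 2 · 3^2.
It suffices to check that the order of 17 is not a proper divisor of 18: compute 17^(18/q) for q ∈ {2, 3}.
17^9 ≡ 1 (mod 19)  [q = 2: ≡ 1 ✗]
17^6 ≡ 7 (mod 19)  [q = 3: ≢ 1 ✓]
The check at q = 2 fails, so 17 generates a proper subgroup.

No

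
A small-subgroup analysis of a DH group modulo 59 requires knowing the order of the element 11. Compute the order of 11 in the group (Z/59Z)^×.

58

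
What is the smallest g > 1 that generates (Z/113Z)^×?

φ(113) = 113 − 1 = 112 = 2^4 · 7.
Test candidates g = 2, 3, … against the prime factors q ∈ {2, 7} of φ(113): g is a generator iff g^(112/q) ≢ 1 for every such q.
g = 2: 2^56 ≡ 1 — hits 1, so not a primitive root.
g = 3: 3^56 ≡ 112; 3^16 ≡ 49 — none is 1, so 3 is a primitive root.
Hence the least primitive root of 113 is 3.

3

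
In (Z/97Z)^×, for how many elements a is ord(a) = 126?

φ(97) = 97 − 1 = 96 = 2^5 · 3.
(Z/97Z)^× is cyclic (|G| = 96); a cyclic group of order m has exactly φ(d) elements of each order d | m, and none otherwise.
126 does not divide 96, so no element of (Z/97Z)^× has order 126.

0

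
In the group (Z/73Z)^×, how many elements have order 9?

6

φ(73) = 73 − 1 = 72 = 2^3 · 3^2.
(Z/73Z)^× is cyclic (|G| = 72); a cyclic group of order m has exactly φ(d) elements of each order d | m, and none otherwise.
9 = 3^2 divides 72, and φ(9) = 6.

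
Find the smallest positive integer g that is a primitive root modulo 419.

φ(419) = 419 − 1 = 418 = 2 · 11 · 19.
Test candidates g = 2, 3, … against the prime factors q ∈ {2, 11, 19} of φ(419): g is a generator iff g^(418/q) ≢ 1 for every such q.
g = 2: 2^209 ≡ 418; 2^38 ≡ 334; 2^22 ≡ 114 — none is 1, so 2 is a primitive root.
The smallest primitive root modulo 419 is 2.

2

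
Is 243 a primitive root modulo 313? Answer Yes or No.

φ(313) = 313 − 1 = 312 = 2^3 · 3 · 13.
An element g generates (Z/313Z)^× iff g^(312/q) ≢ 1 (mod 313) for each prime q ∈ {2, 3, 13}.
243^156 ≡ 1 (mod 313)  [q = 2: ≡ 1 ✗]
243^104 ≡ 214 (mod 313)  [q = 3: ≢ 1 ✓]
243^24 ≡ 27 (mod 313)  [q = 13: ≢ 1 ✓]
243^156 ≡ 1 shows ord(243) | 156, strictly less than φ(313); not a primitive root.

No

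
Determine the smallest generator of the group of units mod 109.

6

φ(109) = 109 − 1 = 108 = 2^2 · 3^3.
g is a primitive root iff g^(108/q) ≢ 1 (mod 109) for each prime q ∈ {2, 3}.
g = 2: 2^54 ≡ 108; 2^36 ≡ 1 — hits 1, so not a primitive root.
g = 3: 3^54 ≡ 1 — hits 1, so not a primitive root.
g = 4: 4^54 ≡ 1 — hits 1, so not a primitive root.
g = 5: 5^54 ≡ 1 — hits 1, so not a primitive root.
g = 6: 6^54 ≡ 108; 6^36 ≡ 63 — none is 1, so 6 is a primitive root.
So 6 is the smallest generator of (Z/109Z)^×.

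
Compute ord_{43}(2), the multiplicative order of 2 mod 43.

14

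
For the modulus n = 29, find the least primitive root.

2

φ(29) = 29 − 1 = 28 = 2^2 · 7.
Test candidates g = 2, 3, … against the prime factors q ∈ {2, 7} of φ(29): g is a generator iff g^(28/q) ≢ 1 for every such q.
g = 2: 2^14 ≡ 28; 2^4 ≡ 16 — none is 1, so 2 is a primitive root.
The smallest primitive root modulo 29 is 2.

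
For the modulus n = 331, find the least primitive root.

3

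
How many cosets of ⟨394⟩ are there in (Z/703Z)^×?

The order of 394 must divide φ(703) = φ(19·37) = (19−1)·(37−1) = 18·36 = 648 = 2^3 · 3^4.
Divisors of 648: 1, 2, 3, 4, 6, 8, 9, 12, 18, 24, 27, 36, 54, 72, 81, 108, 162, 216, 324, 648.
Test each divisor d:
394^1 ≡ 394 (mod 703)
394^2 ≡ 576 (mod 703)
394^3 ≡ 578 (mod 703)
394^4 ≡ 663 (mod 703)
394^6 ≡ 159 (mod 703)
394^8 ≡ 194 (mod 703)
394^9 ≡ 512 (mod 703)
394^12 ≡ 676 (mod 703)
394^18 ≡ 628 (mod 703)
394^24 ≡ 26 (mod 703)
394^27 ≡ 265 (mod 703)
394^36 ≡ 1 (mod 703) ✓
The order of 394 is 36, so the subgroup it generates has 36 elements.
Index = |(Z/703Z)^×| / |⟨394⟩| = 648 / 36 = 18.

18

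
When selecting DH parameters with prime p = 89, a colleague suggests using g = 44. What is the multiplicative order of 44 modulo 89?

By Lagrange's theorem, ord_89(44) divides φ(89) = 89 − 1 = 88 = 2^3 · 11.
Divisors of 88: 1, 2, 4, 8, 11, 22, 44, 88.
Evaluate successive powers at the divisors of 88:
44^1 ≡ 44
44^2 ≡ 67
44^4 ≡ 39
44^8 ≡ 8
44^11 ≡ 88
44^22 ≡ 1
Hence ord(44) = 22.

22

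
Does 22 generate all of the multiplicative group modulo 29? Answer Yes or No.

No

φ(29) = 29 − 1 = 28 = 2^2 · 7.
An element g generates (Z/29Z)^× iff g^(28/q) ≢ 1 (mod 29) for each prime q ∈ {2, 7}.
22^14 ≡ 1 (mod 29)  [q = 2: ≡ 1 ✗]
22^4 ≡ 23 (mod 29)  [q = 7: ≢ 1 ✓]
The check at q = 2 fails, so 22 generates a proper subgroup.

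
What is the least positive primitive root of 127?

3

φ(127) = 127 − 1 = 126 = 2 · 3^2 · 7.
Test candidates g = 2, 3, … against the prime factors q ∈ {2, 3, 7} of φ(127): g is a generator iff g^(126/q) ≢ 1 for every such q.
g = 2: 2^63 ≡ 1 — hits 1, so not a primitive root.
g = 3: 3^63 ≡ 126; 3^42 ≡ 107; 3^18 ≡ 4 — none is 1, so 3 is a primitive root.
The smallest primitive root modulo 127 is 3.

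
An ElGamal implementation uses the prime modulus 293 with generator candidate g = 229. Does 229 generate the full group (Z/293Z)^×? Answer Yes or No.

No

φ(293) = 293 − 1 = 292 = 2^2 · 73.
An element g generates (Z/293Z)^× iff g^(292/q) ≢ 1 (mod 293) for each prime q ∈ {2, 73}.
229^146 ≡ 1 (mod 293)  [q = 2: ≡ 1 ✗]
229^4 ≡ 36 (mod 293)  [q = 73: ≢ 1 ✓]
Since 229^146 ≡ 1, the order of 229 divides 146 < 292, so 229 is not a primitive root.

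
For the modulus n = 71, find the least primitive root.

7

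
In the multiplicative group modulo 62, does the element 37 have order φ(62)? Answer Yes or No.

φ(62) = φ(2)·φ(31) = 1·30 = 30 = 2 · 3 · 5.
Test 37^(30/q) mod 62 for each prime factor q of 30:
37^15 ≡ 61 (mod 62)  [q = 2: ≢ 1 ✓]
37^10 ≡ 25 (mod 62)  [q = 3: ≢ 1 ✓]
37^6 ≡ 1 (mod 62)  [q = 5: ≡ 1 ✗]
Since 37^6 ≡ 1, the order of 37 divides 6 < 30, so 37 is not a primitive root.

No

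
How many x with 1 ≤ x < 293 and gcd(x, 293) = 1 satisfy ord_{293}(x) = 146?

72

φ(293) = 293 − 1 = 292 = 2^2 · 73.
In a cyclic group of order 292, there are φ(d) elements of order d for each divisor d of 292, and zero for non-divisors.
146 = 2 · 73 divides 292, and φ(146) = 72.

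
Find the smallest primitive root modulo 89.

φ(89) = 89 − 1 = 88 = 2^3 · 11.
g is a primitive root iff g^(88/q) ≢ 1 (mod 89) for each prime q ∈ {2, 11}.
g = 2: 2^44 ≡ 1 — hits 1, so not a primitive root.
g = 3: 3^44 ≡ 88; 3^8 ≡ 64 — none is 1, so 3 is a primitive root.
The smallest primitive root modulo 89 is 3.

3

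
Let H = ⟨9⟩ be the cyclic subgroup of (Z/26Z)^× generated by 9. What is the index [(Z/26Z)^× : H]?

4

Since 9 ∈ (Z/26Z)^×, its order divides φ(26) = φ(2)·φ(13) = 1·12 = 12 = 2^2 · 3.
Divisors of 12: 1, 2, 3, 4, 6, 12.
Test each divisor d:
9^1 ≡ 9 (mod 26)
9^2 ≡ 3 (mod 26)
9^3 ≡ 1 (mod 26) ✓
So ord_26(9) = 3, hence |⟨9⟩| = 3.
Index = |(Z/26Z)^×| / |⟨9⟩| = 12 / 3 = 4.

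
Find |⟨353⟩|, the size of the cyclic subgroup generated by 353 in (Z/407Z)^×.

36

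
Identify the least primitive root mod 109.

φ(109) = 109 − 1 = 108 = 2^2 · 3^3.
g is a primitive root iff g^(108/q) ≢ 1 (mod 109) for each prime q ∈ {2, 3}.
g = 2: 2^54 ≡ 108; 2^36 ≡ 1 — hits 1, so not a primitive root.
g = 3: 3^54 ≡ 1 — hits 1, so not a primitive root.
g = 4: 4^54 ≡ 1 — hits 1, so not a primitive root.
g = 5: 5^54 ≡ 1 — hits 1, so not a primitive root.
g = 6: 6^54 ≡ 108; 6^36 ≡ 63 — none is 1, so 6 is a primitive root.
So 6 is the smallest generator of (Z/109Z)^×.

6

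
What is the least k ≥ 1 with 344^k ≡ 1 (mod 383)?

By Lagrange's theorem, ord_383(344) divides φ(383) = 383 − 1 = 382 = 2 · 191.
Divisors of 382: 1, 2, 191, 382.
Evaluate successive powers at the divisors of 382:
344^1 ≡ 344 (mod 383)
344^2 ≡ 372 (mod 383)
344^191 ≡ 1 (mod 383) ✓
So ord_383(344) = 191.

191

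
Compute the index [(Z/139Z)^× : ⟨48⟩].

By Lagrange's theorem, ord_139(48) divides φ(139) = 139 − 1 = 138 = 2 · 3 · 23.
Divisors of 138: 1, 2, 3, 6, 23, 46, 69, 138.
Evaluate successive powers at the divisors of 138:
48^1 ≡ 48 (mod 139)
48^2 ≡ 80 (mod 139)
48^3 ≡ 87 (mod 139)
48^6 ≡ 63 (mod 139)
48^23 ≡ 138 (mod 139)
48^46 ≡ 1 (mod 139) ✓
Thus |⟨48⟩| = ord(48) = 46.
[(Z/139Z)^× : ⟨48⟩] = 138/46 = 3.

3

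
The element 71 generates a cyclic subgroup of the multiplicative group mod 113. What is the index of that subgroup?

By Lagrange's theorem, ord_113(71) divides φ(113) = 113 − 1 = 112 = 2^4 · 7.
Divisors of 112: 1, 2, 4, 7, 8, 14, 16, 28, 56, 112.
Check 71^d mod 113 for each divisor in increasing order:
71^1 ≡ 71 (mod 113)
71^2 ≡ 69 (mod 113)
71^4 ≡ 15 (mod 113)
71^7 ≡ 35 (mod 113)
71^8 ≡ 112 (mod 113)
71^14 ≡ 95 (mod 113)
71^16 ≡ 1 (mod 113) ✓
The order of 71 is 16, so the subgroup it generates has 16 elements.
Index = |(Z/113Z)^×| / |⟨71⟩| = 112 / 16 = 7.

7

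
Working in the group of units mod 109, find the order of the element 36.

ord(36) | φ(109) = 109 − 1 = 108 = 2^2 · 3^3.
Divisors of 108: 1, 2, 3, 4, 6, 9, 12, 18, 27, 36, 54, 108.
Compute 36^d (mod 109) for the divisors d until we hit 1:
36^1 ≡ 36 (mod 109)
36^2 ≡ 97 (mod 109)
36^3 ≡ 4 (mod 109)
36^4 ≡ 35 (mod 109)
36^6 ≡ 16 (mod 109)
36^9 ≡ 64 (mod 109)
36^12 ≡ 38 (mod 109)
36^18 ≡ 63 (mod 109)
36^27 ≡ 108 (mod 109)
36^36 ≡ 45 (mod 109)
36^54 ≡ 1 (mod 109) ✓
Therefore the multiplicative order of 36 modulo 109 is 54.

54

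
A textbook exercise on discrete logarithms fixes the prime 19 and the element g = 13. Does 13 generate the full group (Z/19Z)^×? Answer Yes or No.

Yes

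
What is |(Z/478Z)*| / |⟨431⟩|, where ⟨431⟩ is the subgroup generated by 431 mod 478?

The order of 431 must divide φ(478) = φ(2)·φ(239) = 1·238 = 238 = 2 · 7 · 17.
Divisors of 238: 1, 2, 7, 14, 17, 34, 119, 238.
Test each divisor d:
431^1 ≡ 431
431^2 ≡ 297
431^7 ≡ 405
431^14 ≡ 71
431^17 ≡ 283
431^34 ≡ 263
431^119 ≡ 1
So ord_478(431) = 119, hence |⟨431⟩| = 119.
The index is φ(478) / ord(431) = 238 / 119 = 2.

2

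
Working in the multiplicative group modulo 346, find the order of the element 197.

The order of 197 must divide φ(346) = φ(2)·φ(173) = 1·172 = 172 = 2^2 · 43.
Divisors of 172: 1, 2, 4, 43, 86, 172.
Check 197^d mod 346 for each divisor in increasing order:
197^1 ≡ 197
197^2 ≡ 57
197^4 ≡ 135
197^43 ≡ 345
197^86 ≡ 1
The smallest such exponent is 86, so the order of 197 is 86.

86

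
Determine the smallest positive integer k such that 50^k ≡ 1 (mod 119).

2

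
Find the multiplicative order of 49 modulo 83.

The order of 49 must divide φ(83) = 83 − 1 = 82 = 2 · 41.
Divisors of 82: 1, 2, 41, 82.
Test each divisor d:
49^1 ≡ 49 (mod 83)
49^2 ≡ 77 (mod 83)
49^41 ≡ 1 (mod 83) ✓
Therefore the multiplicative order of 49 modulo 83 is 41.

41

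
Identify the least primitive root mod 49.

3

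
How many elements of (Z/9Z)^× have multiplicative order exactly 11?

0

φ(9) = φ(3^2) = 3·(3−1) = 6 = 2 · 3.
Since (Z/9Z)^× is cyclic of order 6, the number of elements of order d is φ(d) when d | 6 and 0 otherwise.
Here 6 is not a multiple of 11, so there are no elements of order 11.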